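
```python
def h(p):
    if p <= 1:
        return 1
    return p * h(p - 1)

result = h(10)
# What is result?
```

h(10) = 10 * 9 * 8 * 7 * 6 * 5 * 4 * 3 * 2 * 1 = 3628800

Answer: 3628800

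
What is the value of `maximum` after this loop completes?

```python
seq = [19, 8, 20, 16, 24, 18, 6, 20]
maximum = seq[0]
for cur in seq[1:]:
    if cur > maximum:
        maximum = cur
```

Maximum of [19, 8, 20, 16, 24, 18, 6, 20]
`maximum` takes the values: 19 → 20 → 24

Answer: 24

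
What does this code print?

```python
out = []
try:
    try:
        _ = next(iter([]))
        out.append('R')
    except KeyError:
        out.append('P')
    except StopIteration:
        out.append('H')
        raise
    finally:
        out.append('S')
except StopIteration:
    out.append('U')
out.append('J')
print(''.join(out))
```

Execution trace: 'H' (inner except StopIteration) → 'S' (inner finally) → 'U' (outer except StopIteration) → 'J' (after the try/except). Output: HSUJ

Answer: HSUJ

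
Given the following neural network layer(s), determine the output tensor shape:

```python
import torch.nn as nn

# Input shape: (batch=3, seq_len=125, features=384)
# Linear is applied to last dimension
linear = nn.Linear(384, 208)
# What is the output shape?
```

Input: (3, 125, 384) -> Output: (3, 125, 208)

Answer: (3, 125, 208)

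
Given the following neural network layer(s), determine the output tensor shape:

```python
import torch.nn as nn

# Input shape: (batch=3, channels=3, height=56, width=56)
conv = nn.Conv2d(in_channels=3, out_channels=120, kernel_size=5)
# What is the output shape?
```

Input: (3, 3, 56, 56) -> Output: (3, 120, 52, 52)

Answer: (3, 120, 52, 52)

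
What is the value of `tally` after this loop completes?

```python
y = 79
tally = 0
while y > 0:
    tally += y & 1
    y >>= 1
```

Count set bits in 79 (binary: 0b1001111)
`tally` takes the values: 0 → 1 → 2 → 3 → 4 → 5

Answer: 5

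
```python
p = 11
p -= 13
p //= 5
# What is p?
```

Trace:
`p = 11` → p = 11
`p -= 13` → p = -2
`p //= 5` → p = -1
So p = -1

Answer: -1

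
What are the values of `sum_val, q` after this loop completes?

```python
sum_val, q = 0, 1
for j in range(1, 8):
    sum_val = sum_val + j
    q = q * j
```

Sum and factorial of 1 to 7
`sum_val, q` takes the values: (0, 1) → (1, 1) → (3, 1) → (3, 2) → (6, 2) → (6, 6) → (10, 6) → (10, 24) → (15, 24) → (15, 120) → (21, 120) → (21, 720) → (28, 720) → (28, 5040)

Answer: 28, 5040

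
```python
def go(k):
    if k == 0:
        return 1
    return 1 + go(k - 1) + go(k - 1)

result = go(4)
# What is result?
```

go(k) = 1 + 2·go(k-1), go(0)=1. Closed form: (1+1)·2^4 - 1 = 31.

Answer: 31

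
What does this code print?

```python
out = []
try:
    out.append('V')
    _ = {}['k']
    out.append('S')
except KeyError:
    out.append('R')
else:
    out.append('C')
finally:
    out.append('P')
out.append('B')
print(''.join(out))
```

Execution trace: 'V' (try body) → 'R' (except KeyError) → 'P' (finally) → 'B' (after the try/except). Output: VRPB

Answer: VRPB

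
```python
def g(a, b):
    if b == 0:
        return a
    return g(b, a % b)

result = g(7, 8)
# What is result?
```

g(7, 8) -> g(8, 7) -> g(7, 1) -> g(1, 0) -> 1

Answer: 1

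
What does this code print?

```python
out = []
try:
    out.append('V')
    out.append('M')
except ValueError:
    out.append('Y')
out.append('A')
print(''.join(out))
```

Execution trace: 'V' (try body) → 'M' (try body, no exception) → 'A' (after the try/except). Output: VMA

Answer: VMA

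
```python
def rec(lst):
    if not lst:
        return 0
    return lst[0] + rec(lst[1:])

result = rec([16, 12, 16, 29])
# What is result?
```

16 + 12 + 16 + 29 + 0 = 73

Answer: 73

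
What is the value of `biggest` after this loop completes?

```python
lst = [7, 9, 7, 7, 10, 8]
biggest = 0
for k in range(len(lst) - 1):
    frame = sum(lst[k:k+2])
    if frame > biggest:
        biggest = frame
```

Max sum of 2-element window in [7, 9, 7, 7, 10, 8]
`biggest` takes the values: 0 → 16 → 17 → 18

Answer: 18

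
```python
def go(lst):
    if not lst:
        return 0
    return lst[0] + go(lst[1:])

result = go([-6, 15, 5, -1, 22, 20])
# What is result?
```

(-6) + 15 + 5 + (-1) + 22 + 20 + 0 = 55

Answer: 55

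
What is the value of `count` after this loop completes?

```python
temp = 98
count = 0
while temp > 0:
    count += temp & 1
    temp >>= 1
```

Count set bits in 98 (binary: 0b1100010)
`count` takes the values: 0 → 1 → 2 → 3

Answer: 3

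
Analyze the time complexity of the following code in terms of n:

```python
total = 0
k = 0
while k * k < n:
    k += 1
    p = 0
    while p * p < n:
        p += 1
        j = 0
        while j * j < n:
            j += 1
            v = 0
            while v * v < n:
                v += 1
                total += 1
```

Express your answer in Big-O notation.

Each loop level contributes: √n × √n × √n × √n. Multiplying the contributions gives O(n^2).

Answer: O(n^2)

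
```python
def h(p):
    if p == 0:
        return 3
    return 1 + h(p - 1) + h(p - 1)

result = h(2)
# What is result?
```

h(p) = 1 + 2·h(p-1), h(0)=3. Closed form: (3+1)·2^2 - 1 = 15.

Answer: 15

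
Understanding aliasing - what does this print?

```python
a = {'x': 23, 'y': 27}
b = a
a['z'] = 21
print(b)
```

Key concept: dict aliasing.
Step by step:
`a = {'x': 23, 'y': 27}` → a = {'x': 23, 'y': 27}
`b = a` → b = {'x': 23, 'y': 27} (same object as a)
`a['z'] = 21` → a = {'x': 23, 'y': 27, 'z': 21} (same object as b); b = {'x': 23, 'y': 27, 'z': 21} (same object as a)
`print(b)` → prints {'x': 23, 'y': 27, 'z': 21}

Answer: {'x': 23, 'y': 27, 'z': 21}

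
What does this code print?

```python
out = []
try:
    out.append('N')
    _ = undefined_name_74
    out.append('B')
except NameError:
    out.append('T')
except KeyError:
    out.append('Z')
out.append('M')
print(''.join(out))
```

Execution trace: 'N' (try body) → 'T' (except NameError) → 'M' (after the try/except). Output: NTM

Answer: NTM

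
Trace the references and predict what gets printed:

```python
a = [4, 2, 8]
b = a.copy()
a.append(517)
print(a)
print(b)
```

Key concept: list.copy() creates independent copy.
Step by step:
`a = [4, 2, 8]` → a = [4, 2, 8]
`b = a.copy()` → b = [4, 2, 8]
`a.append(517)` → a = [4, 2, 8, 517]
`print(a)` → prints [4, 2, 8, 517]
`print(b)` → prints [4, 2, 8]

Answer:
[4, 2, 8, 517]
[4, 2, 8]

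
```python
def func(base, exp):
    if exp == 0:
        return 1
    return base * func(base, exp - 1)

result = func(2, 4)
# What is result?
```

func(2, 4) = 2 * 2 * 2 * 2 = 16

Answer: 16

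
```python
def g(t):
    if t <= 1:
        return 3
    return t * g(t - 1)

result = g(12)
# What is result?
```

g(12) = 12 * 11 * 10 * 9 * 8 * 7 * 6 * 5 * 4 * 3 * 2 * 3 = 1437004800

Answer: 1437004800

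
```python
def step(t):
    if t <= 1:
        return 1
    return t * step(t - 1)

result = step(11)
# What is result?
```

step(11) = 11 * 10 * 9 * 8 * 7 * 6 * 5 * 4 * 3 * 2 * 1 = 39916800

Answer: 39916800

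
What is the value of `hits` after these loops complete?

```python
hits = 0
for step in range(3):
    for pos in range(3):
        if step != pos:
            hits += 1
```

3² - 3 (exclude diagonal)
`hits` takes the values: 0 → 1 → 2 → 3 → 4 → 5 → 6

Answer: 6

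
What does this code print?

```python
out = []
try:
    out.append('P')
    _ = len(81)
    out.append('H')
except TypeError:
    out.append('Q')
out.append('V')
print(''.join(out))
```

Execution trace: 'P' (try body) → 'Q' (except TypeError) → 'V' (after the try/except). Output: PQV

Answer: PQV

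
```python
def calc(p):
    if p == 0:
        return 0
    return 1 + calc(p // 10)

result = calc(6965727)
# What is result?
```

Count of digits of 6965727: 7

Answer: 7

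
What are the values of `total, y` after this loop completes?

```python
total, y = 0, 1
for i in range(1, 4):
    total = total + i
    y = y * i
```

Sum and factorial of 1 to 3
`total, y` takes the values: (0, 1) → (1, 1) → (3, 1) → (3, 2) → (6, 2) → (6, 6)

Answer: 6, 6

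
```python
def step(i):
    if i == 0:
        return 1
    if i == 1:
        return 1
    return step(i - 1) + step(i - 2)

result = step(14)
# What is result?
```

Build up from base cases: step(0)=1, step(1)=1, step(2)=2, step(3)=3, step(4)=5, step(5)=8, step(6)=13, ..., step(14)=610

Answer: 610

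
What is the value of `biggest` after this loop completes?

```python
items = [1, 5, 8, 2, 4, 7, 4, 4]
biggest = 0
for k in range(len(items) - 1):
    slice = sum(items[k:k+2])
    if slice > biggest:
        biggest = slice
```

Max sum of 2-element window in [1, 5, 8, 2, 4, 7, 4, 4]
`biggest` takes the values: 0 → 6 → 13

Answer: 13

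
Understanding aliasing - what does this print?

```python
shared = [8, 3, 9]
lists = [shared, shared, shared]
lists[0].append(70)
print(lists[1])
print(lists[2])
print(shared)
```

Key concept: list of same reference.
Step by step:
`shared = [8, 3, 9]` → shared = [8, 3, 9]
`lists = [shared, shared, shared]` → lists = [[8, 3, 9], [8, 3, 9], [8, 3, 9]]
`lists[0].append(70)` → shared = [8, 3, 9, 70]; lists = [[8, 3, 9, 70], [8, 3, 9, 70], [8, 3, 9, 70]]
`print(lists[1])` → prints [8, 3, 9, 70]
`print(lists[2])` → prints [8, 3, 9, 70]
`print(shared)` → prints [8, 3, 9, 70]

Answer:
[8, 3, 9, 70]
[8, 3, 9, 70]
[8, 3, 9, 70]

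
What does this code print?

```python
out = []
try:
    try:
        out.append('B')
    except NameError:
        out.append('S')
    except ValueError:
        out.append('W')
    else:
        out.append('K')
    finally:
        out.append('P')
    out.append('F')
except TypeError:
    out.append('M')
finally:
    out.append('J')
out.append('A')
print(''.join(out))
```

Execution trace: 'B' (inner try body, no exception) → 'K' (inner else) → 'P' (inner finally) → 'F' (try body, no exception) → 'J' (finally) → 'A' (after the try/except). Output: BKPFJA

Answer: BKPFJA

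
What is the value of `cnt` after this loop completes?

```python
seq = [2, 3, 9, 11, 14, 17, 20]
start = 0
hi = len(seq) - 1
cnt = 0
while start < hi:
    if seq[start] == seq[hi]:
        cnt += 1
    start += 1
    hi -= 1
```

Count matching pairs from ends
`cnt` takes the values: 0

Answer: 0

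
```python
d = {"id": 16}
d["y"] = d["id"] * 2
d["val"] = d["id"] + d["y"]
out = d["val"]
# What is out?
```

Trace:
`d = {"id": 16}` → d = {'id': 16}
`d["y"] = d["id"] * 2` → d = {'id': 16, 'y': 32}
`d["val"] = d["id"] + d["y"]` → d = {'id': 16, 'y': 32, 'val': 48}
`out = d["val"]` → out = 48
So out = 48

Answer: 48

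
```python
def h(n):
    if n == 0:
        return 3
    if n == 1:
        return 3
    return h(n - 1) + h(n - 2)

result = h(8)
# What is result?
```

Build up from base cases: h(0)=3, h(1)=3, h(2)=6, h(3)=9, h(4)=15, h(5)=24, h(6)=39, ..., h(8)=102

Answer: 102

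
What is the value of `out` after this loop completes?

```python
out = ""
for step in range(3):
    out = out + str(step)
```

Concatenate digits 0 to 2
`out` takes the values: "" → "0" → "01" → "012"

Answer: "012"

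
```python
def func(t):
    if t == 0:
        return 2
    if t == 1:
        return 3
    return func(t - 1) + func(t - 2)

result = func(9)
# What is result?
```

Build up from base cases: func(0)=2, func(1)=3, func(2)=5, func(3)=8, func(4)=13, func(5)=21, func(6)=34, ..., func(9)=144

Answer: 144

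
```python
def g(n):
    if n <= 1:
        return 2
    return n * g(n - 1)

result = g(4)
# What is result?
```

g(4) = 4 * 3 * 2 * 2 = 48

Answer: 48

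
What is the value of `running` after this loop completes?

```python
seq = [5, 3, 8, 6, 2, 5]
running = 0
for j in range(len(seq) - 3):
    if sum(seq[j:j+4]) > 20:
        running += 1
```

Count windows with sum > 20
`running` takes the values: 0 → 1 → 2

Answer: 2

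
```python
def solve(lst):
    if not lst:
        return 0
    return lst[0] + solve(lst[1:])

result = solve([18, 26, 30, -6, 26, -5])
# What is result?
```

18 + 26 + 30 + (-6) + 26 + (-5) + 0 = 89

Answer: 89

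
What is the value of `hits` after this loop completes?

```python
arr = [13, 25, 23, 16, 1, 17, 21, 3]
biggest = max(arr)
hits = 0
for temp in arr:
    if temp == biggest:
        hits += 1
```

Count of max value 25 in [13, 25, 23, 16, 1, 17, 21, 3]
`hits` takes the values: 0 → 1

Answer: 1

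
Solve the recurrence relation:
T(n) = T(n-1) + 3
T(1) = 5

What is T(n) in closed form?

Unrolling: T(n) = T(1) + 3·(n-1) = 5 + 3(n-1) = 3n + 2.

Answer: T(n) = 3n + 2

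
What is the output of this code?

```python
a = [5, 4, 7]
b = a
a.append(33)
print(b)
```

Key concept: basic list aliasing.
Step by step:
`a = [5, 4, 7]` → a = [5, 4, 7]
`b = a` → b = [5, 4, 7] (same object as a)
`a.append(33)` → a = [5, 4, 7, 33] (same object as b); b = [5, 4, 7, 33] (same object as a)
`print(b)` → prints [5, 4, 7, 33]

Answer: [5, 4, 7, 33]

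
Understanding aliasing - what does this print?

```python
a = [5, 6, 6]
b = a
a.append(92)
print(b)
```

Key concept: basic list aliasing.
Step by step:
`a = [5, 6, 6]` → a = [5, 6, 6]
`b = a` → b = [5, 6, 6] (same object as a)
`a.append(92)` → a = [5, 6, 6, 92] (same object as b); b = [5, 6, 6, 92] (same object as a)
`print(b)` → prints [5, 6, 6, 92]

Answer: [5, 6, 6, 92]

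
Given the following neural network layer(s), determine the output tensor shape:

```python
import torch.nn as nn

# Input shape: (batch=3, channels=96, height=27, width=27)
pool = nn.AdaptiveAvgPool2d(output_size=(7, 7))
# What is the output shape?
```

Input: (3, 96, 27, 27) -> Output: (3, 96, 7, 7)

Answer: (3, 96, 7, 7)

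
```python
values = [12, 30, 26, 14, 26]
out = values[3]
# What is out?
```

Trace:
`values = [12, 30, 26, 14, 26]` → values = [12, 30, 26, 14, 26]
`out = values[3]` → out = 14
So out = 14

Answer: 14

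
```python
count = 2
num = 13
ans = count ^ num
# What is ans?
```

Trace:
`count = 2` → count = 2
`num = 13` → num = 13
`ans = count ^ num` → ans = 15
So ans = 15

Answer: 15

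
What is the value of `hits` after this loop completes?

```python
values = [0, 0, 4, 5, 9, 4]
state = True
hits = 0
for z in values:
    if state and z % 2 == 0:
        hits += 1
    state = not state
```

Count even values at even positions
`hits` takes the values: 0 → 1 → 2

Answer: 2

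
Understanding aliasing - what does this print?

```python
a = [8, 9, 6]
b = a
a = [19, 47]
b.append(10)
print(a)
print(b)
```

Key concept: rebinding vs mutation: a is rebound to a new list, b still points at the original.
Step by step:
`a = [8, 9, 6]` → a = [8, 9, 6]
`b = a` → b = [8, 9, 6] (same object as a)
`a = [19, 47]` → a = [19, 47]
`b.append(10)` → b = [8, 9, 6, 10]
`print(a)` → prints [19, 47]
`print(b)` → prints [8, 9, 6, 10]

Answer:
[19, 47]
[8, 9, 6, 10]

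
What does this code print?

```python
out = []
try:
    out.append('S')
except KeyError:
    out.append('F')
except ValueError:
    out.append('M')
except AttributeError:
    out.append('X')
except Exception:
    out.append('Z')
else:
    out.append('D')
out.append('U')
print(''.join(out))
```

Execution trace: 'S' (try body, no exception) → 'D' (else) → 'U' (after the try/except). Output: SDU

Answer: SDU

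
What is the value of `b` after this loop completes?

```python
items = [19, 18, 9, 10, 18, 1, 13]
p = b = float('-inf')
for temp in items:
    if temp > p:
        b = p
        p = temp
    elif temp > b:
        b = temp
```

Second largest (with repeats) in [19, 18, 9, 10, 18, 1, 13]
`b` takes the values: -inf → 18

Answer: 18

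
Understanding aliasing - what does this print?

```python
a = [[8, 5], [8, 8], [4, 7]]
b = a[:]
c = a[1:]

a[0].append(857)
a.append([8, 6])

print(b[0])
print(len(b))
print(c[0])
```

Key concept: slice with nested mutation.
Step by step:
`a = [[8, 5], [8, 8], [4, 7]]` → a = [[8, 5], [8, 8], [4, 7]]
`b = a[:]` → b = [[8, 5], [8, 8], [4, 7]]
`c = a[1:]` → c = [[8, 8], [4, 7]]
`a[0].append(857)` → a = [[8, 5, 857], [8, 8], [4, 7]]; b = [[8, 5, 857], [8, 8], [4, 7]]
`a.append([8, 6])` → a = [[8, 5, 857], [8, 8], [4, 7], [8, 6]]
`print(b[0])` → prints [8, 5, 857]
`print(len(b))` → prints 3
`print(c[0])` → prints [8, 8]

Answer:
[8, 5, 857]
3
[8, 8]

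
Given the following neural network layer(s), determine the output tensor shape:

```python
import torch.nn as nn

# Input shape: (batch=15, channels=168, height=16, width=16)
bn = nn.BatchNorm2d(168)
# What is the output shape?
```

Input: (15, 168, 16, 16) -> Output: (15, 168, 16, 16)

Answer: (15, 168, 16, 16)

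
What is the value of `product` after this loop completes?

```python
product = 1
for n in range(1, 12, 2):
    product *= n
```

Product of 1, 3, 5, ... up to 11
`product` takes the values: 1 → 3 → 15 → 105 → 945 → 10395

Answer: 10395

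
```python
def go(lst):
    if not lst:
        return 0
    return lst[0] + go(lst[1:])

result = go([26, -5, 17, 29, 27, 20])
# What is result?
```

26 + (-5) + 17 + 29 + 27 + 20 + 0 = 114

Answer: 114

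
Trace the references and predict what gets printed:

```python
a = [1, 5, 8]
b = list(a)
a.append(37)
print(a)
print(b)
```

Key concept: list() constructor creates copy.
Step by step:
`a = [1, 5, 8]` → a = [1, 5, 8]
`b = list(a)` → b = [1, 5, 8]
`a.append(37)` → a = [1, 5, 8, 37]
`print(a)` → prints [1, 5, 8, 37]
`print(b)` → prints [1, 5, 8]

Answer:
[1, 5, 8, 37]
[1, 5, 8]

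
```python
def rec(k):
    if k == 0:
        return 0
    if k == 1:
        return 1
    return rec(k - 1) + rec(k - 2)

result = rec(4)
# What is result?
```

Build up from base cases: rec(0)=0, rec(1)=1, rec(2)=1, rec(3)=2, rec(4)=3

Answer: 3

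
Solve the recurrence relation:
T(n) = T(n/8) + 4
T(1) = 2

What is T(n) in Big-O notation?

Each step divides n by 8 and adds 4. After log_8(n) steps we reach T(1)=2. So T(n) = 4·log_8(n) + 2 = O(log n).

Answer: O(log n)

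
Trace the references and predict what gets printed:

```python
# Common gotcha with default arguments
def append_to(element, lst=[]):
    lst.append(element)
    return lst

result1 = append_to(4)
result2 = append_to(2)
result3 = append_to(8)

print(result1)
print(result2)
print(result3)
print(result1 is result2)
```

Key concept: mutable default argument gotcha.
Step by step:
`result1 = append_to(4)` → result1 = [4]
`result2 = append_to(2)` → result1 = [4, 2] (same object as result2); result2 = [4, 2] (same object as result1)
`result3 = append_to(8)` → result1 = [4, 2, 8] (same object as result2, result3); result2 = [4, 2, 8] (same object as result1, result3); result3 = [4, 2, 8] (same object as result1, result2)
`print(result1)` → prints [4, 2, 8]
`print(result2)` → prints [4, 2, 8]
`print(result3)` → prints [4, 2, 8]
`print(result1 is result2)` → prints True

Answer:
[4, 2, 8]
[4, 2, 8]
[4, 2, 8]
True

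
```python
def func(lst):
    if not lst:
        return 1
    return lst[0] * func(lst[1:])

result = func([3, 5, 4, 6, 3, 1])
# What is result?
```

Product over [3, 5, 4, 6, 3, 1] = 3 * 5 * 4 * 6 * 3 * 1 = 1080

Answer: 1080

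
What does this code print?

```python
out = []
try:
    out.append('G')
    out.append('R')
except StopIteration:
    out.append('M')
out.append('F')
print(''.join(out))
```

Execution trace: 'G' (try body) → 'R' (try body, no exception) → 'F' (after the try/except). Output: GRF

Answer: GRF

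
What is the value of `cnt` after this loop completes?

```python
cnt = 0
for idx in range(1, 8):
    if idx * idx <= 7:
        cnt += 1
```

Count numbers where idx² ≤ 7
`cnt` takes the values: 0 → 1 → 2

Answer: 2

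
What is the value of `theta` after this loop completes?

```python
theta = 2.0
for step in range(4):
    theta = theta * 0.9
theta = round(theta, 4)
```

Exponential decay: 2.0 * 0.9^4
`theta` takes the values: 2.0 → 1.8 → 1.62 → 1.458 → 1.3122

Answer: 1.3122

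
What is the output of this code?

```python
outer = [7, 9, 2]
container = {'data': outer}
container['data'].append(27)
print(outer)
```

Key concept: dict holds reference to list.
Step by step:
`outer = [7, 9, 2]` → outer = [7, 9, 2]
`container = {'data': outer}` → container = {'data': [7, 9, 2]}
`container['data'].append(27)` → outer = [7, 9, 2, 27]; container = {'data': [7, 9, 2, 27]}
`print(outer)` → prints [7, 9, 2, 27]

Answer: [7, 9, 2, 27]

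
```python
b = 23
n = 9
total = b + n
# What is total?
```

Trace:
`b = 23` → b = 23
`n = 9` → n = 9
`total = b + n` → total = 32
So total = 32

Answer: 32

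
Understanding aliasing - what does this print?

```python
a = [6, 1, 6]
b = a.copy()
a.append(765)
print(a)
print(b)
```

Key concept: list.copy() creates independent copy.
Step by step:
`a = [6, 1, 6]` → a = [6, 1, 6]
`b = a.copy()` → b = [6, 1, 6]
`a.append(765)` → a = [6, 1, 6, 765]
`print(a)` → prints [6, 1, 6, 765]
`print(b)` → prints [6, 1, 6]

Answer:
[6, 1, 6, 765]
[6, 1, 6]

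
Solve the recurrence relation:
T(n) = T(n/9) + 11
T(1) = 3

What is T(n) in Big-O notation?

Each step divides n by 9 and adds 11. After log_9(n) steps we reach T(1)=3. So T(n) = 11·log_9(n) + 3 = O(log n).

Answer: O(log n)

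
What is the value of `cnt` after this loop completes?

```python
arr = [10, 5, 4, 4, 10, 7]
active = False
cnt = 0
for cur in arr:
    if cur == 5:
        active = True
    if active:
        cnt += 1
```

Count elements after first 5 in [10, 5, 4, 4, 10, 7]
`cnt` takes the values: 0 → 1 → 2 → 3 → 4 → 5

Answer: 5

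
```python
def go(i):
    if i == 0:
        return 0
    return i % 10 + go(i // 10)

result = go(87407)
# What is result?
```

Sum of digits of 87407: 7 + 0 + 4 + 7 + 8 = 26

Answer: 26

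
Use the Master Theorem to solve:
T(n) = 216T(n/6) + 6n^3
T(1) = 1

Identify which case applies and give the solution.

a=216, b=6, f(n)=6n^3. log_6(216) = 3. Since c=3 = 3, Case 2 applies: T(n) = Θ(n^log_b(a) · log n) = O(n^3 log n).

Answer: O(n^3 log n) - Case 2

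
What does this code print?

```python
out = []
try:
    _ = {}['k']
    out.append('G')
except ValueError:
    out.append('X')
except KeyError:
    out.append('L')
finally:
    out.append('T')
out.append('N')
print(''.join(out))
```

Execution trace: 'L' (except KeyError) → 'T' (finally) → 'N' (after the try/except). Output: LTN

Answer: LTN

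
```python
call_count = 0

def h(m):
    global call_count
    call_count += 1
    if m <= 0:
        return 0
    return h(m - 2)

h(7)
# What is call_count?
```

Linear recursion stepping by 2: 5 calls from m=7 down to ≤0.

Answer: 5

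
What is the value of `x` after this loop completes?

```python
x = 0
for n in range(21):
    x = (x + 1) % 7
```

Increment mod 7, 21 times = 0
`x` takes the values: 0 → 1 → 2 → 3 → 4 → 5 → 6 → 0 → 1 → 2 → 3 → 4 → 5 → 6 → 0 → 1 → 2 → 3 → 4 → 5 → 6 → 0

Answer: 0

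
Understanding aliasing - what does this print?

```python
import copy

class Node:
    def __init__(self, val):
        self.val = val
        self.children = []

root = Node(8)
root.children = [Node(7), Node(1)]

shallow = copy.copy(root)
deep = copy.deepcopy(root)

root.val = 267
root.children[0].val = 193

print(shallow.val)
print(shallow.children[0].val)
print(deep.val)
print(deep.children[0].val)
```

Key concept: deep copy with custom objects.
Step by step:
`root = Node(8)` → root = Node(val=8, children=[])
`root.children = [Node(7), Node(1)]` → root = Node(val=8, children=[Node(val=7, children=[]), Node(val=1, children=[])])
`shallow = copy.copy(root)` → shallow = Node(val=8, children=[Node(val=7, children=[]), Node(val=1, children=[])])
`deep = copy.deepcopy(root)` → deep = Node(val=8, children=[Node(val=7, children=[]), Node(val=1, children=[])])
`root.val = 267` → root = Node(val=267, children=[Node(val=7, children=[]), Node(val=1, children=[])])
`root.children[0].val = 193` → root = Node(val=267, children=[Node(val=193, children=[]), Node(val=1, children=[])]); shallow = Node(val=8, children=[Node(val=193, children=[]), Node(val=1, children=[])])
`print(shallow.val)` → prints 8
`print(shallow.children[0].val)` → prints 193
`print(deep.val)` → prints 8
`print(deep.children[0].val)` → prints 7

Answer:
8
193
8
7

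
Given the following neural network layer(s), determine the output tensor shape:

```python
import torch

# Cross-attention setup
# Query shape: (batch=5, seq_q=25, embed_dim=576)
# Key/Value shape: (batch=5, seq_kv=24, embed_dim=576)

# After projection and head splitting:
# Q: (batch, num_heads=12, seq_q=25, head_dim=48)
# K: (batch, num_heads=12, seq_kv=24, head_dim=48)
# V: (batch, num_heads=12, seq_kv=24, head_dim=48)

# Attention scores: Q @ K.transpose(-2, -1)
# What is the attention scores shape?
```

Input: (5, 25, 576) -> Output: (5, 12, 25, 24)

Answer: (5, 12, 25, 24)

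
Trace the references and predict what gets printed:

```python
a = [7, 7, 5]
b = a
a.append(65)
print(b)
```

Key concept: basic list aliasing.
Step by step:
`a = [7, 7, 5]` → a = [7, 7, 5]
`b = a` → b = [7, 7, 5] (same object as a)
`a.append(65)` → a = [7, 7, 5, 65] (same object as b); b = [7, 7, 5, 65] (same object as a)
`print(b)` → prints [7, 7, 5, 65]

Answer: [7, 7, 5, 65]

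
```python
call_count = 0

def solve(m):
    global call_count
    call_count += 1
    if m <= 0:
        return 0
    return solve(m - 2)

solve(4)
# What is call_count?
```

Linear recursion stepping by 2: 3 calls from m=4 down to ≤0.

Answer: 3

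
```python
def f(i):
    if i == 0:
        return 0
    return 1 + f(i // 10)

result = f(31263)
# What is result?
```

Count of digits of 31263: 5

Answer: 5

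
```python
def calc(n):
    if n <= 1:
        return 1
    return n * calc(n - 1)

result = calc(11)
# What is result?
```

calc(11) = 11 * 10 * 9 * 8 * 7 * 6 * 5 * 4 * 3 * 2 * 1 = 39916800

Answer: 39916800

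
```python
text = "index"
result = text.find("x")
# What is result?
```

Trace:
`text = "index"` → text = 'index'
`result = text.find("x")` → result = 4
So result = 4

Answer: 4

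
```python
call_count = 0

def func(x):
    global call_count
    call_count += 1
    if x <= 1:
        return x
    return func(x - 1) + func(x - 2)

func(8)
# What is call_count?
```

Calls(x) = 1 + Calls(x-1) + Calls(x-2); Calls(0)=Calls(1)=1. For x=8 this gives 67.

Answer: 67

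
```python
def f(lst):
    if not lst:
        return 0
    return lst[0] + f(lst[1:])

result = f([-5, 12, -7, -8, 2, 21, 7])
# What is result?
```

(-5) + 12 + (-7) + (-8) + 2 + 21 + 7 + 0 = 22

Answer: 22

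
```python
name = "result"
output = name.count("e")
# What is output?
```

Trace:
`name = "result"` → name = 'result'
`output = name.count("e")` → output = 1
So output = 1

Answer: 1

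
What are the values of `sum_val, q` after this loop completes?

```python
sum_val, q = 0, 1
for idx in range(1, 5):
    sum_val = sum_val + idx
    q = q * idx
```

Sum and factorial of 1 to 4
`sum_val, q` takes the values: (0, 1) → (1, 1) → (3, 1) → (3, 2) → (6, 2) → (6, 6) → (10, 6) → (10, 24)

Answer: 10, 24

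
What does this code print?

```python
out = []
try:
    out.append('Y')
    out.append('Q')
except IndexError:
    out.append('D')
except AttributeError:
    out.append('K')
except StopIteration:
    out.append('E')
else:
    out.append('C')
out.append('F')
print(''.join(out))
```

Execution trace: 'Y' (try body) → 'Q' (try body, no exception) → 'C' (else) → 'F' (after the try/except). Output: YQCF

Answer: YQCF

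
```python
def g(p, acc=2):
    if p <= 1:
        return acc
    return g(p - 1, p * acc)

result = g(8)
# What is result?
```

Accumulator trace (n, acc): (8, 2) -> (7, 16) -> (6, 112) -> (5, 672) -> (4, 3360) -> (3, 13440) -> (2, 40320) -> (1, 80640) -> return 80640

Answer: 80640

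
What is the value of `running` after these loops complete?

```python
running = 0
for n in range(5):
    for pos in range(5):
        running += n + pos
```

Sum of all n+pos for n,pos in 5x5
`running` takes the values: 0 → 1 → 3 → 6 → 10 → 11 → 13 → 16 → 20 → 25 → 27 → 30 → 34 → 39 → 45 → 48 → 52 → 57 → 63 → 70 → 74 → 79 → 85 → 92 → 100

Answer: 100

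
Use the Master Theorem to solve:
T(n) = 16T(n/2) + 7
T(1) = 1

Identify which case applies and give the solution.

a=16, b=2, f(n)=7. log_2(16) = 4. Since c=0 < 4, Case 1 applies: T(n) = Θ(n^log_b(a)) = O(n^4).

Answer: O(n^4) - Case 1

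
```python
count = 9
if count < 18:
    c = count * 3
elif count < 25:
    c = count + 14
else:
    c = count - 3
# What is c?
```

Trace:
`count = 9` → count = 9
`if count < 18: ...` → count < 18 is True → c = 27
So c = 27

Answer: 27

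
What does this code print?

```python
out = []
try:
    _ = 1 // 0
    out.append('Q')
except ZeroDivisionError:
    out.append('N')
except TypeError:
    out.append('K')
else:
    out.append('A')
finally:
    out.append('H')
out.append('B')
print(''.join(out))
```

Execution trace: 'N' (except ZeroDivisionError) → 'H' (finally) → 'B' (after the try/except). Output: NHB

Answer: NHB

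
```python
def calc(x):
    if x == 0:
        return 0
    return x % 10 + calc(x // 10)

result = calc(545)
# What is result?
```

Sum of digits of 545: 5 + 4 + 5 = 14

Answer: 14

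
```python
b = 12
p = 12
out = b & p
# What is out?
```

Trace:
`b = 12` → b = 12
`p = 12` → p = 12
`out = b & p` → out = 12
So out = 12

Answer: 12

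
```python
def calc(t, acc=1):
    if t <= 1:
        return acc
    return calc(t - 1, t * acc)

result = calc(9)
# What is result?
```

Accumulator trace (n, acc): (9, 1) -> (8, 9) -> (7, 72) -> (6, 504) -> (5, 3024) -> (4, 15120) -> (3, 60480) -> (2, 181440) -> (1, 362880) -> return 362880

Answer: 362880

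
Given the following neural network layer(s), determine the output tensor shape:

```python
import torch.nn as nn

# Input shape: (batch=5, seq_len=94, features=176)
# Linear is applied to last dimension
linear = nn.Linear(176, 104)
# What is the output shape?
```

Input: (5, 94, 176) -> Output: (5, 94, 104)

Answer: (5, 94, 104)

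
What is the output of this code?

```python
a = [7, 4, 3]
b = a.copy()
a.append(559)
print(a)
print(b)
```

Key concept: list.copy() creates independent copy.
Step by step:
`a = [7, 4, 3]` → a = [7, 4, 3]
`b = a.copy()` → b = [7, 4, 3]
`a.append(559)` → a = [7, 4, 3, 559]
`print(a)` → prints [7, 4, 3, 559]
`print(b)` → prints [7, 4, 3]

Answer:
[7, 4, 3, 559]
[7, 4, 3]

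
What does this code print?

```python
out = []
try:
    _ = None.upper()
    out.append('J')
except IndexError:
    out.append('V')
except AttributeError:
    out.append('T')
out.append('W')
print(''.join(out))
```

Execution trace: 'T' (except AttributeError) → 'W' (after the try/except). Output: TW

Answer: TW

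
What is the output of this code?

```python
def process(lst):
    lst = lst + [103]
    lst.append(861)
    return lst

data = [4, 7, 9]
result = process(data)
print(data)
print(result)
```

Key concept: rebinding parameter vs mutation.
Step by step:
`data = [4, 7, 9]` → data = [4, 7, 9]
`result = process(data)` → result = [4, 7, 9, 103, 861]
`print(data)` → prints [4, 7, 9]
`print(result)` → prints [4, 7, 9, 103, 861]

Answer:
[4, 7, 9]
[4, 7, 9, 103, 861]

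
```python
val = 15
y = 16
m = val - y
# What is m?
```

Trace:
`val = 15` → val = 15
`y = 16` → y = 16
`m = val - y` → m = -1
So m = -1

Answer: -1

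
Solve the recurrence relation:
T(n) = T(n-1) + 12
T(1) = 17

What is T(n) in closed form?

Unrolling: T(n) = T(1) + 12·(n-1) = 17 + 12(n-1) = 12n + 5.

Answer: T(n) = 12n + 5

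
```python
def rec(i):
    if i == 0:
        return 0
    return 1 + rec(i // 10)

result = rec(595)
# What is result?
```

Count of digits of 595: 3

Answer: 3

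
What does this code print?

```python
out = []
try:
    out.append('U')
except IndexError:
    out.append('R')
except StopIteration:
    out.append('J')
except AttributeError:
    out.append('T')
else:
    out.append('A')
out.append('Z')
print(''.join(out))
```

Execution trace: 'U' (try body, no exception) → 'A' (else) → 'Z' (after the try/except). Output: UAZ

Answer: UAZ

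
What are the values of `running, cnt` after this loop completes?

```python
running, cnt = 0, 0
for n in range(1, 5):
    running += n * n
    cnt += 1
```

Sum of squares and count
`running, cnt` takes the values: (0, 0) → (1, 0) → (1, 1) → (5, 1) → (5, 2) → (14, 2) → (14, 3) → (30, 3) → (30, 4)

Answer: 30, 4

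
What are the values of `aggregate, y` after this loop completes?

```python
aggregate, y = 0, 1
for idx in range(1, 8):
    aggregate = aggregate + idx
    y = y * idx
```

Sum and factorial of 1 to 7
`aggregate, y` takes the values: (0, 1) → (1, 1) → (3, 1) → (3, 2) → (6, 2) → (6, 6) → (10, 6) → (10, 24) → (15, 24) → (15, 120) → (21, 120) → (21, 720) → (28, 720) → (28, 5040)

Answer: 28, 5040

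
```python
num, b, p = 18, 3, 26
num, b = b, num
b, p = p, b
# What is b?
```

Trace:
`num, b, p = 18, 3, 26` → num = 18; b = 3; p = 26
`num, b = b, num` → num = 3; b = 18
`b, p = p, b` → b = 26; p = 18
So b = 26

Answer: 26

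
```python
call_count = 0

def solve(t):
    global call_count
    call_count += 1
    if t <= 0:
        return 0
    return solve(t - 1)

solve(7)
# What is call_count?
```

Linear recursion stepping by 1: 8 calls from t=7 down to ≤0.

Answer: 8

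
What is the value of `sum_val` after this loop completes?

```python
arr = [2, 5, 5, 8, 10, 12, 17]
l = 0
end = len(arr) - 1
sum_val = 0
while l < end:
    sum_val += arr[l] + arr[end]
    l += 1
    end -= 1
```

Sum of pairs from ends
`sum_val` takes the values: 0 → 19 → 36 → 51

Answer: 51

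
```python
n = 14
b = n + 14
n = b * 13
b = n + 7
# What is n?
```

Trace:
`n = 14` → n = 14
`b = n + 14` → b = 28
`n = b * 13` → n = 364
`b = n + 7` → b = 371
So n = 364

Answer: 364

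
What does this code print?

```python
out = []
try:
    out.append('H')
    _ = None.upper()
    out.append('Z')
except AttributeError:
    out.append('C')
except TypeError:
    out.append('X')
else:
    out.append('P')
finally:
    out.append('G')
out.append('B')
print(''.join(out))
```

Execution trace: 'H' (try body) → 'C' (except AttributeError) → 'G' (finally) → 'B' (after the try/except). Output: HCGB

Answer: HCGB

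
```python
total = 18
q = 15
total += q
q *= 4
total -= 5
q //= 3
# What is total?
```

Trace:
`total = 18` → total = 18
`q = 15` → q = 15
`total += q` → total = 33
`q *= 4` → q = 60
`total -= 5` → total = 28
`q //= 3` → q = 20
So total = 28

Answer: 28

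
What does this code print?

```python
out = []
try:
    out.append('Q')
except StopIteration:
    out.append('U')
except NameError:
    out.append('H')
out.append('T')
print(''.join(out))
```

Execution trace: 'Q' (try body, no exception) → 'T' (after the try/except). Output: QT

Answer: QT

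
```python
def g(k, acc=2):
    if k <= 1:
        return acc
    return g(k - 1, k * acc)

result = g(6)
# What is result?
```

Accumulator trace (n, acc): (6, 2) -> (5, 12) -> (4, 60) -> (3, 240) -> (2, 720) -> (1, 1440) -> return 1440

Answer: 1440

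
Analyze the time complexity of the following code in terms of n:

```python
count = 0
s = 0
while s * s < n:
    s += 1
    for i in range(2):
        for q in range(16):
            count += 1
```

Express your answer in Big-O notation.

Each loop level contributes: √n × 1 × 1. Multiplying the contributions gives O(√n).

Answer: O(√n)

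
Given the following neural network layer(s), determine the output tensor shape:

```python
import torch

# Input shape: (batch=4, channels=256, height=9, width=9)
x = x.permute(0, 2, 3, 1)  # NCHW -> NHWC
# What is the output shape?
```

Input: (4, 256, 9, 9) -> Output: (4, 9, 9, 256)

Answer: (4, 9, 9, 256)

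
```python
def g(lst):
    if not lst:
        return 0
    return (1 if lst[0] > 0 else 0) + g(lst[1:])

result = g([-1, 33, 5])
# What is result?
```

Count of positive elements in [-1, 33, 5] = 2

Answer: 2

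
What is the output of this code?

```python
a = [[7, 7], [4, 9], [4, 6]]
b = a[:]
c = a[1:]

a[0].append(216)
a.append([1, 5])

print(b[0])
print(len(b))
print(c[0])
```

Key concept: slice with nested mutation.
Step by step:
`a = [[7, 7], [4, 9], [4, 6]]` → a = [[7, 7], [4, 9], [4, 6]]
`b = a[:]` → b = [[7, 7], [4, 9], [4, 6]]
`c = a[1:]` → c = [[4, 9], [4, 6]]
`a[0].append(216)` → a = [[7, 7, 216], [4, 9], [4, 6]]; b = [[7, 7, 216], [4, 9], [4, 6]]
`a.append([1, 5])` → a = [[7, 7, 216], [4, 9], [4, 6], [1, 5]]
`print(b[0])` → prints [7, 7, 216]
`print(len(b))` → prints 3
`print(c[0])` → prints [4, 9]

Answer:
[7, 7, 216]
3
[4, 9]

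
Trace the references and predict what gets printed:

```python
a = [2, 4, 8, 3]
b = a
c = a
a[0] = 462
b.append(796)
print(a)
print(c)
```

Key concept: multiple aliases.
Step by step:
`a = [2, 4, 8, 3]` → a = [2, 4, 8, 3]
`b = a` → b = [2, 4, 8, 3] (same object as a)
`c = a` → c = [2, 4, 8, 3] (same object as a, b)
`a[0] = 462` → a = [462, 4, 8, 3] (same object as b, c); b = [462, 4, 8, 3] (same object as a, c); c = [462, 4, 8, 3] (same object as a, b)
`b.append(796)` → a = [462, 4, 8, 3, 796] (same object as b, c); b = [462, 4, 8, 3, 796] (same object as a, c); c = [462, 4, 8, 3, 796] (same object as a, b)
`print(a)` → prints [462, 4, 8, 3, 796]
`print(c)` → prints [462, 4, 8, 3, 796]

Answer:
[462, 4, 8, 3, 796]
[462, 4, 8, 3, 796]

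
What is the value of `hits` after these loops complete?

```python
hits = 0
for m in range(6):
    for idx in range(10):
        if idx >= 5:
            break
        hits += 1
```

Inner breaks at 5, outer runs 6 times
`hits` takes the values: 0 → 1 → 2 → 3 → 4 → 5 → 6 → 7 → 8 → 9 → 10 → 11 → 12 → 13 → 14 → 15 → 16 → 17 → 18 → 19 → 20 → 21 → 22 → 23 → 24 → 25 → 26 → 27 → 28 → 29 → 30

Answer: 30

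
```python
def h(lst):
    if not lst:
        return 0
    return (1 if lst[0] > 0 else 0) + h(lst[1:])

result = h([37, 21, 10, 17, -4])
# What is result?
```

Count of positive elements in [37, 21, 10, 17, -4] = 4

Answer: 4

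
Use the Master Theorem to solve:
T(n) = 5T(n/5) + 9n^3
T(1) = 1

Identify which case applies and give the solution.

a=5, b=5, f(n)=9n^3. log_5(5) = 1. Since c=3 > 1 and the regularity condition holds (5(n/5)^3 = (5/5^3)n^3 with 5/5^3 < 1), Case 3 applies: T(n) = Θ(f(n)) = O(n^3).

Answer: O(n^3) - Case 3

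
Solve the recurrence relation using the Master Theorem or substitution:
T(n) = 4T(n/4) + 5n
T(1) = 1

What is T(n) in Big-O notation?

By Master Theorem: a=4, b=4, f(n)=5n. Since log_4(4) = 1 and f(n) = Θ(n^1), Case 2 applies. T(n) = O(n log n).

Answer: O(n log n)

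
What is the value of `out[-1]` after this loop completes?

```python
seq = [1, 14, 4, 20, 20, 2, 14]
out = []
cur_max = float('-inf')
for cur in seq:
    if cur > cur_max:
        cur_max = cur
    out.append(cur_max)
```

Running max ends at 20
`out` takes the values: [] → [1] → [1, 14] → [1, 14, 14] → [1, 14, 14, 20] → [1, 14, 14, 20, 20] → [1, 14, 14, 20, 20, 20] → [1, 14, 14, 20, 20, 20, 20]
So `out[-1]` = 20

Answer: 20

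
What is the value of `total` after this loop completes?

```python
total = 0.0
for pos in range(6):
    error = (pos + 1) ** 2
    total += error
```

Sum of squared losses 1² + 2² + ... + 6²
`total` takes the values: 0.0 → 1.0 → 5.0 → 14.0 → 30.0 → 55.0 → 91.0

Answer: 91.0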